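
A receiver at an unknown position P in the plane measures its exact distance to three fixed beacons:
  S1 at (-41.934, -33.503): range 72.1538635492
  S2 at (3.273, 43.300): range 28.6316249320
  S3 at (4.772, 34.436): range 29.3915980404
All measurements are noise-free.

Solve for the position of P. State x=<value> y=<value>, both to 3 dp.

eq1: (x + 41.934)² + (y + 33.503)² = 72.1538635492²
eq2: (x − 3.273)² + (y − 43.300)² = 28.6316249320²
eq3: (x − 4.772)² + (y − 34.436)² = 29.3915980404²
eq2−eq3, eq2−eq1 (x²,y² cancel):
  2.998·x − 17.728·y = -721.088538
  -90.414·x − 153.606·y = -3391.101243
det = 2.998·-153.606 − -17.728·-90.414 = -2063.370180
x = (-721.088538·-153.606 − -17.728·-3391.101243) / -2063.370180 = -24.545321
y = (2.998·-3391.101243 − -721.088538·-90.414) / -2063.370180 = 36.524237

x=-24.545 y=36.524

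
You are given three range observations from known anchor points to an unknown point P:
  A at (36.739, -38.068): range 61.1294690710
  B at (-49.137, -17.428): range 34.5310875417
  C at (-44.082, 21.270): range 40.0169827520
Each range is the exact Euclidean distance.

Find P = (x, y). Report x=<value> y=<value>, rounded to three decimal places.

eq1: (x − 36.739)² + (y + 38.068)² = 61.1294690710²
eq2: (x + 49.137)² + (y + 17.428)² = 34.5310875417²
eq3: (x + 44.082)² + (y − 21.270)² = 40.0169827520²
eq3−eq1, eq3−eq2 (x²,y² cancel):
  161.642·x − 118.676·y = -1732.161959
  -10.110·x − 77.396·y = 731.507231
det = 161.642·-77.396 − -118.676·-10.110 = -13710.258592
x = (-1732.161959·-77.396 − -118.676·731.507231) / -13710.258592 = -16.110182
y = (161.642·731.507231 − -1732.161959·-10.110) / -13710.258592 = -7.347063

x=-16.110 y=-7.347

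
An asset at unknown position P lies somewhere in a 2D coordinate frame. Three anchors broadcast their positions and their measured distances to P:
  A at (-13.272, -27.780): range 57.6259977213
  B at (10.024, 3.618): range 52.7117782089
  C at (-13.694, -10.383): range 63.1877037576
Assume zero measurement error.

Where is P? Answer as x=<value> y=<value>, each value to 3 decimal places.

eq1: (x + 13.272)² + (y + 27.780)² = 57.6259977213²
eq2: (x − 10.024)² + (y − 3.618)² = 52.7117782089²
eq3: (x + 13.694)² + (y + 10.383)² = 63.1877037576²
eq1−eq3, eq1−eq2 (x²,y² cancel):
  -0.844·x + 34.794·y = -1324.472352
  46.592·x + 62.796·y = -292.079833
det = -0.844·62.796 − 34.794·46.592 = -1674.121872
x = (-1324.472352·62.796 − 34.794·-292.079833) / -1674.121872 = 43.610290
y = (-0.844·-292.079833 − -1324.472352·46.592) / -1674.121872 = -37.008256

x=43.610 y=-37.008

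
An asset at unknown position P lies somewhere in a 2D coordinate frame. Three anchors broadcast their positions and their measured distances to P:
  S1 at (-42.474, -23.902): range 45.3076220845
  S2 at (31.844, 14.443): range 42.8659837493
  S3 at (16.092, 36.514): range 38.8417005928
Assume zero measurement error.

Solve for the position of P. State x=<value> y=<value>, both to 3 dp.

eq1: (x + 42.474)² + (y + 23.902)² = 45.3076220845²
eq2: (x − 31.844)² + (y − 14.443)² = 42.8659837493²
eq3: (x − 16.092)² + (y − 36.514)² = 38.8417005928²
eq1−eq2, eq1−eq3 (x²,y² cancel):
  148.636·x + 76.690·y = -937.417639
  117.132·x + 120.832·y = -239.018706
det = 148.636·120.832 − 76.690·117.132 = 8977.132072
x = (-937.417639·120.832 − 76.690·-239.018706) / 8977.132072 = -10.575728
y = (148.636·-239.018706 − -937.417639·117.132) / 8977.132072 = 8.273780

x=-10.576 y=8.274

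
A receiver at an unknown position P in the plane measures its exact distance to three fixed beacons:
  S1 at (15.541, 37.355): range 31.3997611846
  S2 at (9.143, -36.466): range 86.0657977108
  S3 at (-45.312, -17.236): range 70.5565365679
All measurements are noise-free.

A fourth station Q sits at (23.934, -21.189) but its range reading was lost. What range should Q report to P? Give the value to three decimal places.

eq1: (x − 15.541)² + (y − 37.355)² = 31.3997611846²
eq2: (x − 9.143)² + (y + 36.466)² = 86.0657977108²
eq3: (x + 45.312)² + (y + 17.236)² = 70.5565365679²
eq2−eq1, eq2−eq3 (x²,y² cancel):
  12.796·x + 147.642·y = 6644.931634
  -108.910·x + 38.460·y = 3365.990118
det = 12.796·38.460 − 147.642·-108.910 = 16571.824380
x = (6644.931634·38.460 − 147.642·3365.990118) / 16571.824380 = -14.566739
y = (12.796·3365.990118 − 6644.931634·-108.910) / 16571.824380 = 46.269541
|P − Q| = √((-14.566739 − 23.934)² + (46.269541 − -21.189)²) = 77.672142

77.672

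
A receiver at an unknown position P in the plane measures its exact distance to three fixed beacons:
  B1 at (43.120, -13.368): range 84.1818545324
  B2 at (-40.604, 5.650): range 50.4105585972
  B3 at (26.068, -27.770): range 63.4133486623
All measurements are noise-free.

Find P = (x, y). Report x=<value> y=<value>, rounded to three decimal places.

x=-35.110 y=-44.460

eq1: (x − 43.120)² + (y + 13.368)² = 84.1818545324²
eq2: (x + 40.604)² + (y − 5.650)² = 50.4105585972²
eq3: (x − 26.068)² + (y + 27.770)² = 63.4133486623²
eq1−eq2, eq1−eq3 (x²,y² cancel):
  -167.448·x + 38.036·y = 4187.929706
  -34.104·x − 28.804·y = 2478.007544
det = -167.448·-28.804 − 38.036·-34.104 = 6120.351936
x = (4187.929706·-28.804 − 38.036·2478.007544) / 6120.351936 = -35.109521
y = (-167.448·2478.007544 − 4187.929706·-34.104) / 6120.351936 = -44.460230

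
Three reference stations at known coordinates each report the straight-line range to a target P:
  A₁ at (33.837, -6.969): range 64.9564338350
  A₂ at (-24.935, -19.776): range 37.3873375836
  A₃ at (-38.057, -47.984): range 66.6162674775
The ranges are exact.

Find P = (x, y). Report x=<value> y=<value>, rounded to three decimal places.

x=-26.299 y=17.586

eq1: (x − 33.837)² + (y + 6.969)² = 64.9564338350²
eq2: (x + 24.935)² + (y + 19.776)² = 37.3873375836²
eq3: (x + 38.057)² + (y + 47.984)² = 66.6162674775²
eq1−eq3, eq1−eq2 (x²,y² cancel):
  -143.788·x − 82.030·y = 2338.901179
  -117.544·x − 25.614·y = 2640.860156
det = -143.788·-25.614 − -82.030·-117.544 = -5959.148488
x = (2338.901179·-25.614 − -82.030·2640.860156) / -5959.148488 = -26.299251
y = (-143.788·2640.860156 − 2338.901179·-117.544) / -5959.148488 = 17.586439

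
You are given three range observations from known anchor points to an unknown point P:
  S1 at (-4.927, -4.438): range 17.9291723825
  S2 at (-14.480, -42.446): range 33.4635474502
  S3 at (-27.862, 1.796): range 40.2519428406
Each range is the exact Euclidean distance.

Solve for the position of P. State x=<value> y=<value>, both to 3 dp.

eq1: (x + 4.927)² + (y + 4.438)² = 17.9291723825²
eq2: (x + 14.480)² + (y + 42.446)² = 33.4635474502²
eq3: (x + 27.862)² + (y − 1.796)² = 40.2519428406²
eq2−eq1, eq2−eq3 (x²,y² cancel):
  19.106·x + 76.016·y = -1169.008357
  -26.764·x + 88.484·y = -1732.226550
det = 19.106·88.484 − 76.016·-26.764 = 3725.067528
x = (-1169.008357·88.484 − 76.016·-1732.226550) / 3725.067528 = 7.580641
y = (19.106·-1732.226550 − -1169.008357·-26.764) / 3725.067528 = -17.283783

x=7.581 y=-17.284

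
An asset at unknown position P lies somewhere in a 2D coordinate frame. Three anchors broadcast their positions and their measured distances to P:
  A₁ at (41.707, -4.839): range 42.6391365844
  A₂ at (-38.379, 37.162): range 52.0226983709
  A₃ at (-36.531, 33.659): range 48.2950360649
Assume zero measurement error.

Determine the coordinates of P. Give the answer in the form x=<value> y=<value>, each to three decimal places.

eq1: (x − 41.707)² + (y + 4.839)² = 42.6391365844²
eq2: (x + 38.379)² + (y − 37.162)² = 52.0226983709²
eq3: (x + 36.531)² + (y − 33.659)² = 48.2950360649²
eq2−eq1, eq2−eq3 (x²,y² cancel):
  160.172·x − 84.002·y = -202.806938
  3.696·x − 7.006·y = -12.569006
det = 160.172·-7.006 − -84.002·3.696 = -811.693640
x = (-202.806938·-7.006 − -84.002·-12.569006) / -811.693640 = -0.449731
y = (160.172·-12.569006 − -202.806938·3.696) / -811.693640 = 1.556780

x=-0.450 y=1.557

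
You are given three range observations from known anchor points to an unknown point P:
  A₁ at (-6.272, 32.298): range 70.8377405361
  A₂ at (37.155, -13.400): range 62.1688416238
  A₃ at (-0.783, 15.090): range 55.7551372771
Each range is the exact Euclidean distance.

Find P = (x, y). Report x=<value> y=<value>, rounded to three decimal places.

eq1: (x + 6.272)² + (y − 32.298)² = 70.8377405361²
eq2: (x − 37.155)² + (y + 13.400)² = 62.1688416238²
eq3: (x + 0.783)² + (y − 15.090)² = 55.7551372771²
eq2−eq1, eq2−eq3 (x²,y² cancel):
  -86.854·x + 91.396·y = -1630.575852
  -75.876·x + 56.980·y = -575.403300
det = -86.854·56.980 − 91.396·-75.876 = 1985.821976
x = (-1630.575852·56.980 − 91.396·-575.403300) / 1985.821976 = -20.304263
y = (-86.854·-575.403300 − -1630.575852·-75.876) / 1985.821976 = -37.136005

x=-20.304 y=-37.136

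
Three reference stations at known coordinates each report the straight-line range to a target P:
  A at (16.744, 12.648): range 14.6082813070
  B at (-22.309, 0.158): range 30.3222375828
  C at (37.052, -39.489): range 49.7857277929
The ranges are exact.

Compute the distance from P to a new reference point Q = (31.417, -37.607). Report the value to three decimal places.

45.104

eq1: (x − 16.744)² + (y − 12.648)² = 14.6082813070²
eq2: (x + 22.309)² + (y − 0.158)² = 30.3222375828²
eq3: (x − 37.052)² + (y + 39.489)² = 49.7857277929²
eq3−eq2, eq3−eq1 (x²,y² cancel):
  -118.722·x + 79.294·y = -875.334780
  -40.616·x + 104.274·y = -226.681576
det = -118.722·104.274 − 79.294·-40.616 = -9159.012724
x = (-875.334780·104.274 − 79.294·-226.681576) / -9159.012724 = 8.003065
y = (-118.722·-226.681576 − -875.334780·-40.616) / -9159.012724 = 0.943389
|P − Q| = √((8.003065 − 31.417)² + (0.943389 − -37.607)²) = 45.103712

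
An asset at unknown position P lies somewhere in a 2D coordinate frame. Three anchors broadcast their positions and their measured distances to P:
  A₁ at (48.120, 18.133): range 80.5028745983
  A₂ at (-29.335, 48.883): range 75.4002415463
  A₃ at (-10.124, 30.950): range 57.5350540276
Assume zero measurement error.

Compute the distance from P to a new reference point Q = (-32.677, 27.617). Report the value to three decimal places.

55.111

eq1: (x − 48.120)² + (y − 18.133)² = 80.5028745983²
eq2: (x + 29.335)² + (y − 48.883)² = 75.4002415463²
eq3: (x + 10.124)² + (y − 30.950)² = 57.5350540276²
eq3−eq1, eq3−eq2 (x²,y² cancel):
  116.488·x − 25.634·y = -1586.488164
  -38.422·x + 35.866·y = -185.221945
det = 116.488·35.866 − -25.634·-38.422 = 3193.049060
x = (-1586.488164·35.866 − -25.634·-185.221945) / 3193.049060 = -19.307240
y = (116.488·-185.221945 − -1586.488164·-38.422) / 3193.049060 = -25.847452
|P − Q| = √((-19.307240 − -32.677)² + (-25.847452 − 27.617)²) = 55.110780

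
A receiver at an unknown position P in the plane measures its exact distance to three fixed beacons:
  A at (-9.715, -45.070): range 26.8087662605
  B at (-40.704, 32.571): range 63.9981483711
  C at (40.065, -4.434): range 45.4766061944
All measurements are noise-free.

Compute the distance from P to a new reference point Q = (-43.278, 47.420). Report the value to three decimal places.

77.797

eq1: (x + 9.715)² + (y + 45.070)² = 26.8087662605²
eq2: (x + 40.704)² + (y − 32.571)² = 63.9981483711²
eq3: (x − 40.065)² + (y + 4.434)² = 45.4766061944²
eq2−eq3, eq2−eq1 (x²,y² cancel):
  161.538·x − 74.010·y = 934.820208
  61.978·x − 155.282·y = 2785.053515
det = 161.538·-155.282 − -74.010·61.978 = -20496.951936
x = (934.820208·-155.282 − -74.010·2785.053515) / -20496.951936 = -2.974152
y = (161.538·2785.053515 − 934.820208·61.978) / -20496.951936 = -19.122535
|P − Q| = √((-2.974152 − -43.278)² + (-19.122535 − 47.420)²) = 77.796588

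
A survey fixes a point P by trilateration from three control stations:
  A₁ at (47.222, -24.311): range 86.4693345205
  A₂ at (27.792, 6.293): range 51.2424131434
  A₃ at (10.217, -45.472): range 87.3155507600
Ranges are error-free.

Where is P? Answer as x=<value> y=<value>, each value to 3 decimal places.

eq1: (x − 47.222)² + (y + 24.311)² = 86.4693345205²
eq2: (x − 27.792)² + (y − 6.293)² = 51.2424131434²
eq3: (x − 10.217)² + (y + 45.472)² = 87.3155507600²
eq3−eq2, eq3−eq1 (x²,y² cancel):
  35.150·x + 103.530·y = 3638.127740
  74.010·x + 42.322·y = 795.911724
det = 35.150·42.322 − 103.530·74.010 = -6174.637000
x = (3638.127740·42.322 − 103.530·795.911724) / -6174.637000 = -11.591305
y = (35.150·795.911724 − 3638.127740·74.010) / -6174.637000 = 39.076230

x=-11.591 y=39.076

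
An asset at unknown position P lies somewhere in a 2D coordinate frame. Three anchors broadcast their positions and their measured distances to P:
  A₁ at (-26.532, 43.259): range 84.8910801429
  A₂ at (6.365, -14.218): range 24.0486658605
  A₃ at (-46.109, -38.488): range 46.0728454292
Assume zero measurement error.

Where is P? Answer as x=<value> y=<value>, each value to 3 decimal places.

x=-0.049 y=-37.396

eq1: (x + 26.532)² + (y − 43.259)² = 84.8910801429²
eq2: (x − 6.365)² + (y + 14.218)² = 24.0486658605²
eq3: (x + 46.109)² + (y + 38.488)² = 46.0728454292²
eq2−eq3, eq2−eq1 (x²,y² cancel):
  -104.948·x − 48.540·y = 1820.332520
  -65.794·x + 114.954·y = -4295.533802
det = -104.948·114.954 − -48.540·-65.794 = -15257.833152
x = (1820.332520·114.954 − -48.540·-4295.533802) / -15257.833152 = -0.049109
y = (-104.948·-4295.533802 − 1820.332520·-65.794) / -15257.833152 = -37.395522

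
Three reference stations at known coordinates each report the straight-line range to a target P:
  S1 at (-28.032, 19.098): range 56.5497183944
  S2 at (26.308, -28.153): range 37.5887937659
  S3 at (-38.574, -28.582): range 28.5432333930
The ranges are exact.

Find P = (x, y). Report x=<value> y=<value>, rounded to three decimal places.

eq1: (x + 28.032)² + (y − 19.098)² = 56.5497183944²
eq2: (x − 26.308)² + (y + 28.153)² = 37.5887937659²
eq3: (x + 38.574)² + (y + 28.582)² = 28.5432333930²
eq2−eq1, eq2−eq3 (x²,y² cancel):
  -108.680·x + 94.502·y = -2119.128879
  -129.764·x − 0.858·y = 1418.383171
det = -108.680·-0.858 − 94.502·-129.764 = 12356.204968
x = (-2119.128879·-0.858 − 94.502·1418.383171) / 12356.204968 = -10.700845
y = (-108.680·1418.383171 − -2119.128879·-129.764) / 12356.204968 = -34.730447

x=-10.701 y=-34.730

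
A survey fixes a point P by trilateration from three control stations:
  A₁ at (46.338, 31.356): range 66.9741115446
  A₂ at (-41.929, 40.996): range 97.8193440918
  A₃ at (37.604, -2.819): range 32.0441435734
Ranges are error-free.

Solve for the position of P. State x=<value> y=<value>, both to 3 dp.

eq1: (x − 46.338)² + (y − 31.356)² = 66.9741115446²
eq2: (x + 41.929)² + (y − 40.996)² = 97.8193440918²
eq3: (x − 37.604)² + (y + 2.819)² = 32.0441435734²
eq2−eq1, eq2−eq3 (x²,y² cancel):
  176.534·x − 19.280·y = 4774.788384
  159.066·x − 87.630·y = 6525.091461
det = 176.534·-87.630 − -19.280·159.066 = -12402.881940
x = (4774.788384·-87.630 − -19.280·6525.091461) / -12402.881940 = 23.592174
y = (176.534·6525.091461 − 4774.788384·159.066) / -12402.881940 = -31.637325

x=23.592 y=-31.637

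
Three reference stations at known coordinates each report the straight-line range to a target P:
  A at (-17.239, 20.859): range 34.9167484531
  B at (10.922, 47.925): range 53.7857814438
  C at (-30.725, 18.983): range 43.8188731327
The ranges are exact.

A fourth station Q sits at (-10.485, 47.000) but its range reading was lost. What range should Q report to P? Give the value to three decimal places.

eq1: (x + 17.239)² + (y − 20.859)² = 34.9167484531²
eq2: (x − 10.922)² + (y − 47.925)² = 53.7857814438²
eq3: (x + 30.725)² + (y − 18.983)² = 43.8188731327²
eq1−eq3, eq1−eq2 (x²,y² cancel):
  -26.972·x − 3.752·y = -128.815408
  56.322·x + 54.132·y = 10.083744
det = -26.972·54.132 − -3.752·56.322 = -1248.728160
x = (-128.815408·54.132 − -3.752·10.083744) / -1248.728160 = 5.553812
y = (-26.972·10.083744 − -128.815408·56.322) / -1248.728160 = -5.592220
|P − Q| = √((5.553812 − -10.485)² + (-5.592220 − 47.000)²) = 54.983498

54.983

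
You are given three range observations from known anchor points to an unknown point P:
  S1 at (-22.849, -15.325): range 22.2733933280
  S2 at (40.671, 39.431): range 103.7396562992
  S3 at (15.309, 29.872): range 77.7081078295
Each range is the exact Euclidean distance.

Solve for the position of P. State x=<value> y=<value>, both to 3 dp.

x=-44.736 y=-19.455

eq1: (x + 22.849)² + (y + 15.325)² = 22.2733933280²
eq2: (x − 40.671)² + (y − 39.431)² = 103.7396562992²
eq3: (x − 15.309)² + (y − 29.872)² = 77.7081078295²
eq1−eq2, eq1−eq3 (x²,y² cancel):
  127.040·x + 109.512·y = -7813.810663
  76.316·x + 90.394·y = -5172.676533
det = 127.040·90.394 − 109.512·76.316 = 3126.135968
x = (-7813.810663·90.394 − 109.512·-5172.676533) / 3126.135968 = -44.736201
y = (127.040·-5172.676533 − -7813.810663·76.316) / 3126.135968 = -19.454705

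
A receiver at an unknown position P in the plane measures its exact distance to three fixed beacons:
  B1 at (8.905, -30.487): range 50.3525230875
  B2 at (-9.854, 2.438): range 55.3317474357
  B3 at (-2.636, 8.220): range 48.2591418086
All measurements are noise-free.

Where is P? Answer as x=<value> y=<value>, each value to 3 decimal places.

eq1: (x − 8.905)² + (y + 30.487)² = 50.3525230875²
eq2: (x + 9.854)² + (y − 2.438)² = 55.3317474357²
eq3: (x + 2.636)² + (y − 8.220)² = 48.2591418086²
eq2−eq1, eq2−eq3 (x²,y² cancel):
  37.518·x − 65.850·y = 1431.936727
  14.436·x + 11.564·y = 704.129242
det = 37.518·11.564 − -65.850·14.436 = 1384.468752
x = (1431.936727·11.564 − -65.850·704.129242) / 1384.468752 = 45.451244
y = (37.518·704.129242 − 1431.936727·14.436) / 1384.468752 = 4.150388

x=45.451 y=4.150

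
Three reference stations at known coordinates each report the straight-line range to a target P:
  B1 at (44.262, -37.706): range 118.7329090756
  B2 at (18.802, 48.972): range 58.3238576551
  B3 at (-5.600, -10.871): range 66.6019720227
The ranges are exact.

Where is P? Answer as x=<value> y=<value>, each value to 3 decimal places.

eq1: (x − 44.262)² + (y + 37.706)² = 118.7329090756²
eq2: (x − 18.802)² + (y − 48.972)² = 58.3238576551²
eq3: (x + 5.600)² + (y + 10.871)² = 66.6019720227²
eq1−eq2, eq1−eq3 (x²,y² cancel):
  -50.920·x + 173.356·y = 10066.736234
  -99.724·x + 53.670·y = 6430.352581
det = -50.920·53.670 − 173.356·-99.724 = 14554.877344
x = (10066.736234·53.670 − 173.356·6430.352581) / 14554.877344 = -39.468451
y = (-50.920·6430.352581 − 10066.736234·-99.724) / 14554.877344 = 46.476630

x=-39.468 y=46.477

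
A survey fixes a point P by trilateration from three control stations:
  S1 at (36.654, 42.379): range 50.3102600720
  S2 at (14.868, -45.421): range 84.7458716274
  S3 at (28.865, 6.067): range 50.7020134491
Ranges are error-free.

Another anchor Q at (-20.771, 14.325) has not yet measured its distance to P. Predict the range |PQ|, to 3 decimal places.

eq1: (x − 36.654)² + (y − 42.379)² = 50.3102600720²
eq2: (x − 14.868)² + (y + 45.421)² = 84.7458716274²
eq3: (x − 28.865)² + (y − 6.067)² = 50.7020134491²
eq3−eq2, eq3−eq1 (x²,y² cancel):
  -27.994·x − 102.976·y = -3197.040639
  15.578·x + 72.624·y = 2309.070542
det = -27.994·72.624 − -102.976·15.578 = -428.876128
x = (-3197.040639·72.624 − -102.976·2309.070542) / -428.876128 = -13.050316
y = (-27.994·2309.070542 − -3197.040639·15.578) / -428.876128 = 34.594189
|P − Q| = √((-13.050316 − -20.771)² + (34.594189 − 14.325)²) = 21.689836

21.690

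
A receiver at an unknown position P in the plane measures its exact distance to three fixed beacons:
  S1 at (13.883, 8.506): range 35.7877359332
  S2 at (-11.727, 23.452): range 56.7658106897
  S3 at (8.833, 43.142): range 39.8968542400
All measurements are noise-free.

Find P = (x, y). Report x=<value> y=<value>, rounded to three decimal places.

x=44.971 y=26.235

eq1: (x − 13.883)² + (y − 8.506)² = 35.7877359332²
eq2: (x + 11.727)² + (y − 23.452)² = 56.7658106897²
eq3: (x − 8.833)² + (y − 43.142)² = 39.8968542400²
eq1−eq2, eq1−eq3 (x²,y² cancel):
  -51.220·x + 29.892·y = -1519.166112
  -10.100·x + 69.272·y = 1363.167393
det = -51.220·69.272 − 29.892·-10.100 = -3246.202640
x = (-1519.166112·69.272 − 29.892·1363.167393) / -3246.202640 = 44.970537
y = (-51.220·1363.167393 − -1519.166112·-10.100) / -3246.202640 = 26.235273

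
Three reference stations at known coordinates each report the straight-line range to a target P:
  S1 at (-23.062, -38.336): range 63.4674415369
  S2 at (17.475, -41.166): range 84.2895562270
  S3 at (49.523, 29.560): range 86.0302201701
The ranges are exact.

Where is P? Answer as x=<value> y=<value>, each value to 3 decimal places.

eq1: (x + 23.062)² + (y + 38.336)² = 63.4674415369²
eq2: (x − 17.475)² + (y + 41.166)² = 84.2895562270²
eq3: (x − 49.523)² + (y − 29.560)² = 86.0302201701²
eq3−eq1, eq3−eq2 (x²,y² cancel):
  -145.170·x − 135.792·y = 2048.266258
  -64.096·x − 141.452·y = -1029.836454
det = -145.170·-141.452 − -135.792·-64.096 = 11830.862808
x = (2048.266258·-141.452 − -135.792·-1029.836454) / 11830.862808 = -36.309686
y = (-145.170·-1029.836454 − 2048.266258·-64.096) / 11830.862808 = 23.733437

x=-36.310 y=23.733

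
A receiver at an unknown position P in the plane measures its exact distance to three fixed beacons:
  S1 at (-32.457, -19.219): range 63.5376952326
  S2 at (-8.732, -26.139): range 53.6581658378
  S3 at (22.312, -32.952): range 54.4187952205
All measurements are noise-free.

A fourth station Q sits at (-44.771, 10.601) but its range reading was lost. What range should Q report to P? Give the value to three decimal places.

eq1: (x + 32.457)² + (y + 19.219)² = 63.5376952326²
eq2: (x + 8.732)² + (y + 26.139)² = 53.6581658378²
eq3: (x − 22.312)² + (y + 32.952)² = 54.4187952205²
eq3−eq1, eq3−eq2 (x²,y² cancel):
  -109.538·x + 27.466·y = -1236.466280
  -62.088·x + 13.626·y = -741.957991
det = -109.538·13.626 − 27.466·-62.088 = 212.744220
x = (-1236.466280·13.626 − 27.466·-741.957991) / 212.744220 = 16.595180
y = (-109.538·-741.957991 − -1236.466280·-62.088) / 212.744220 = 21.165680
|P − Q| = √((16.595180 − -44.771)² + (21.165680 − 10.601)²) = 62.268937

62.269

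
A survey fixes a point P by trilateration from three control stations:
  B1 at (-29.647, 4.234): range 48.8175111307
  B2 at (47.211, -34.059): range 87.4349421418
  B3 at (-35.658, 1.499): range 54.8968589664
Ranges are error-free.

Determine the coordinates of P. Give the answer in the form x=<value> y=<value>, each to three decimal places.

eq1: (x + 29.647)² + (y − 4.234)² = 48.8175111307²
eq2: (x − 47.211)² + (y + 34.059)² = 87.4349421418²
eq3: (x + 35.658)² + (y − 1.499)² = 54.8968589664²
eq2−eq1, eq2−eq3 (x²,y² cancel):
  -153.716·x + 76.586·y = 2769.697077
  -165.738·x + 71.116·y = 2516.049946
det = -153.716·71.116 − 76.586·-165.738 = 1761.543412
x = (2769.697077·71.116 − 76.586·2516.049946) / 1761.543412 = 2.427176
y = (-153.716·2516.049946 − 2769.697077·-165.738) / 1761.543412 = 41.036128

x=2.427 y=41.036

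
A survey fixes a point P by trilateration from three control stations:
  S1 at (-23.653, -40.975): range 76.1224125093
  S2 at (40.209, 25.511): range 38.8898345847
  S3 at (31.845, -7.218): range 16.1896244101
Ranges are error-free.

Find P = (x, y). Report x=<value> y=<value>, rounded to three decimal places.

eq1: (x + 23.653)² + (y + 40.975)² = 76.1224125093²
eq2: (x − 40.209)² + (y − 25.511)² = 38.8898345847²
eq3: (x − 31.845)² + (y + 7.218)² = 16.1896244101²
eq3−eq2, eq3−eq1 (x²,y² cancel):
  16.728·x + 65.458·y = -48.944042
  -110.996·x − 67.514·y = -4360.306263
det = 16.728·-67.514 − 65.458·-110.996 = 6136.201976
x = (-48.944042·-67.514 − 65.458·-4360.306263) / 6136.201976 = 47.052124
y = (16.728·-4360.306263 − -48.944042·-110.996) / 6136.201976 = -12.772037

x=47.052 y=-12.772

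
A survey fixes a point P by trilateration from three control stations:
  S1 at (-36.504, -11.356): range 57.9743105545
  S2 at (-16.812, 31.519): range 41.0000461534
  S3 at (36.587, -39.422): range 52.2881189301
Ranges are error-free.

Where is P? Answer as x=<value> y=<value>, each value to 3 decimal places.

eq1: (x + 36.504)² + (y + 11.356)² = 57.9743105545²
eq2: (x + 16.812)² + (y − 31.519)² = 41.0000461534²
eq3: (x − 36.587)² + (y + 39.422)² = 52.2881189301²
eq2−eq3, eq2−eq1 (x²,y² cancel):
  106.798·x − 141.882·y = 563.568351
  -39.384·x − 85.750·y = -1494.606853
det = 106.798·-85.750 − -141.882·-39.384 = -14745.809188
x = (563.568351·-85.750 − -141.882·-1494.606853) / -14745.809188 = 17.658156
y = (106.798·-1494.606853 − 563.568351·-39.384) / -14745.809188 = 9.319627

x=17.658 y=9.320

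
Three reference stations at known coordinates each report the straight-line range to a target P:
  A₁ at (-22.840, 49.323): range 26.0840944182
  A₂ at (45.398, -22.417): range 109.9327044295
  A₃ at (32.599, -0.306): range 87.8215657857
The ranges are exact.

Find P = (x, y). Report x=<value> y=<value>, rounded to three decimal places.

eq1: (x + 22.840)² + (y − 49.323)² = 26.0840944182²
eq2: (x − 45.398)² + (y + 22.417)² = 109.9327044295²
eq3: (x − 32.599)² + (y + 0.306)² = 87.8215657857²
eq3−eq1, eq3−eq2 (x²,y² cancel):
  -110.878·x + 99.258·y = 8923.882927
  25.598·x − 44.222·y = -2871.860230
det = -110.878·-44.222 − 99.258·25.598 = 2362.440632
x = (8923.882927·-44.222 − 99.258·-2871.860230) / 2362.440632 = -46.382900
y = (-110.878·-2871.860230 − 8923.882927·25.598) / 2362.440632 = 38.093048

x=-46.383 y=38.093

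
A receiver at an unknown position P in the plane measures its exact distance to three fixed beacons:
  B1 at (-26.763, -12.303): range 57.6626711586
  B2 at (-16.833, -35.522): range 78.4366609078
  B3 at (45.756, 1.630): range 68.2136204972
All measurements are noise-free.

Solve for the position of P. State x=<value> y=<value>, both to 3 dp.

eq1: (x + 26.763)² + (y + 12.303)² = 57.6626711586²
eq2: (x + 16.833)² + (y + 35.522)² = 78.4366609078²
eq3: (x − 45.756)² + (y − 1.630)² = 68.2136204972²
eq2−eq3, eq2−eq1 (x²,y² cancel):
  125.178·x + 74.304·y = 2050.317816
  -19.860·x + 46.438·y = 2149.785734
det = 125.178·46.438 − 74.304·-19.860 = 7288.693404
x = (2050.317816·46.438 − 74.304·2149.785734) / 7288.693404 = -8.852755
y = (125.178·2149.785734 − 2050.317816·-19.860) / 7288.693404 = 42.507645

x=-8.853 y=42.508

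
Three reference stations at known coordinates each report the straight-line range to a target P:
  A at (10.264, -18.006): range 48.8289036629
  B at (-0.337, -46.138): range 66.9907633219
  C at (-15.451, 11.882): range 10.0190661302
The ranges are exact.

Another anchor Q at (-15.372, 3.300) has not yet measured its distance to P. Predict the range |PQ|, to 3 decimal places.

15.895

eq1: (x − 10.264)² + (y + 18.006)² = 48.8289036629²
eq2: (x + 0.337)² + (y + 46.138)² = 66.9907633219²
eq3: (x + 15.451)² + (y − 11.882)² = 10.0190661302²
eq2−eq1, eq2−eq3 (x²,y² cancel):
  21.202·x + 56.264·y = 404.237657
  -30.228·x + 116.040·y = 2638.467396
det = 21.202·116.040 − 56.264·-30.228 = 4161.028272
x = (404.237657·116.040 − 56.264·2638.467396) / 4161.028272 = -24.403341
y = (21.202·2638.467396 − 404.237657·-30.228) / 4161.028272 = 16.380586
|P − Q| = √((-24.403341 − -15.372)² + (16.380586 − 3.300)²) = 15.895498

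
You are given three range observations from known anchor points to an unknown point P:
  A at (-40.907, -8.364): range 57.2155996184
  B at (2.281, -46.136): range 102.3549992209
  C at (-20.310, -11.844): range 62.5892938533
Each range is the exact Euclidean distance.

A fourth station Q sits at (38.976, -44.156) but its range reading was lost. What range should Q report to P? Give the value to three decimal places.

eq1: (x + 40.907)² + (y + 8.364)² = 57.2155996184²
eq2: (x − 2.281)² + (y + 46.136)² = 102.3549992209²
eq3: (x + 20.310)² + (y + 11.844)² = 62.5892938533²
eq3−eq2, eq3−eq1 (x²,y² cancel):
  45.182·x − 68.584·y = -4978.169139
  -41.194·x + 6.960·y = 1834.357574
det = 45.182·6.960 − -68.584·-41.194 = -2510.782576
x = (-4978.169139·6.960 − -68.584·1834.357574) / -2510.782576 = -36.307215
y = (45.182·1834.357574 − -4978.169139·-41.194) / -2510.782576 = 48.666403
|P − Q| = √((-36.307215 − 38.976)² + (48.666403 − -44.156)²) = 119.513852

119.514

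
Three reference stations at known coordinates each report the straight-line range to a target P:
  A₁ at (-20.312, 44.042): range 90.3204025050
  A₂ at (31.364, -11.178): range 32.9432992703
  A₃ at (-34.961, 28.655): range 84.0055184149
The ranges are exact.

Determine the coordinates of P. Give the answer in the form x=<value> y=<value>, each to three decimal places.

x=14.325 y=-39.373

eq1: (x + 20.312)² + (y − 44.042)² = 90.3204025050²
eq2: (x − 31.364)² + (y + 11.178)² = 32.9432992703²
eq3: (x + 34.961)² + (y − 28.655)² = 84.0055184149²
eq2−eq3, eq2−eq1 (x²,y² cancel):
  -132.650·x + 79.666·y = -5036.933791
  -103.352·x + 110.440·y = -5828.887214
det = -132.650·110.440 − 79.666·-103.352 = -6416.225568
x = (-5036.933791·110.440 − 79.666·-5828.887214) / -6416.225568 = 14.325375
y = (-132.650·-5828.887214 − -5036.933791·-103.352) / -6416.225568 = -39.372791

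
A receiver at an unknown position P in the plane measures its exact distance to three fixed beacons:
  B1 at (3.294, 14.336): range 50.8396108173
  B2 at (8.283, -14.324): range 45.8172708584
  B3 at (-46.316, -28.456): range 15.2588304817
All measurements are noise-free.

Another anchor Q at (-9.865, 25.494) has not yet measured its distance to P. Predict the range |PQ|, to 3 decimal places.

49.856

eq1: (x − 3.294)² + (y − 14.336)² = 50.8396108173²
eq2: (x − 8.283)² + (y + 14.324)² = 45.8172708584²
eq3: (x + 46.316)² + (y + 28.456)² = 15.2588304817²
eq3−eq2, eq3−eq1 (x²,y² cancel):
  109.198·x + 28.264·y = -4547.521128
  99.220·x + 85.584·y = -5090.378580
det = 109.198·85.584 − 28.264·99.220 = 6541.247552
x = (-4547.521128·85.584 − 28.264·-5090.378580) / 6541.247552 = -37.503639
y = (109.198·-5090.378580 − -4547.521128·99.220) / 6541.247552 = -15.999106
|P − Q| = √((-37.503639 − -9.865)² + (-15.999106 − 25.494)²) = 49.855514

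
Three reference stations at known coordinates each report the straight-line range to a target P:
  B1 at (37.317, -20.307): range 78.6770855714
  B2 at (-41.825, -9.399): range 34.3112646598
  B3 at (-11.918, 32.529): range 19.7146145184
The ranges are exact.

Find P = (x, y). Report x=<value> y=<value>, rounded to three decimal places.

x=-28.797 y=22.343

eq1: (x − 37.317)² + (y + 20.307)² = 78.6770855714²
eq2: (x + 41.825)² + (y + 9.399)² = 34.3112646598²
eq3: (x + 11.918)² + (y − 32.529)² = 19.7146145184²
eq3−eq1, eq3−eq2 (x²,y² cancel):
  98.470·x − 105.672·y = -5196.659595
  -59.814·x − 83.856·y = -151.099596
det = 98.470·-83.856 − -105.672·-59.814 = -14577.965328
x = (-5196.659595·-83.856 − -105.672·-151.099596) / -14577.965328 = -28.797166
y = (98.470·-151.099596 − -5196.659595·-59.814) / -14577.965328 = 22.342746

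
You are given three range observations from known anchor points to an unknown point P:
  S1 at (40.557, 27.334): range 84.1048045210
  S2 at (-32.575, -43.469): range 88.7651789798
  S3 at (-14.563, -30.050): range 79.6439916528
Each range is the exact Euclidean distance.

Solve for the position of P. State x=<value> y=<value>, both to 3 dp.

eq1: (x − 40.557)² + (y − 27.334)² = 84.1048045210²
eq2: (x + 32.575)² + (y + 43.469)² = 88.7651789798²
eq3: (x + 14.563)² + (y + 30.050)² = 79.6439916528²
eq3−eq1, eq3−eq2 (x²,y² cancel):
  110.240·x + 114.768·y = 546.481599
  -36.024·x − 26.838·y = 299.509524
det = 110.240·-26.838 − 114.768·-36.024 = 1175.781312
x = (546.481599·-26.838 − 114.768·299.509524) / 1175.781312 = -41.708932
y = (110.240·299.509524 − 546.481599·-36.024) / 1175.781312 = 44.824988

x=-41.709 y=44.825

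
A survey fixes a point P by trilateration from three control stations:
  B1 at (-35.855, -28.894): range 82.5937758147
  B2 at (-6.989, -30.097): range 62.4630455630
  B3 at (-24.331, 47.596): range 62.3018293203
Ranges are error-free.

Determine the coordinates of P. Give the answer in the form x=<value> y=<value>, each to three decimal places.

eq1: (x + 35.855)² + (y + 28.894)² = 82.5937758147²
eq2: (x + 6.989)² + (y + 30.097)² = 62.4630455630²
eq3: (x + 24.331)² + (y − 47.596)² = 62.3018293203²
eq2−eq3, eq2−eq1 (x²,y² cancel):
  -34.684·x + 155.386·y = 1922.815371
  -57.732·x + 2.406·y = -1754.331011
det = -34.684·2.406 − 155.386·-57.732 = 8887.294848
x = (1922.815371·2.406 − 155.386·-1754.331011) / 8887.294848 = 31.193381
y = (-34.684·-1754.331011 − 1922.815371·-57.732) / 8887.294848 = 19.337177

x=31.193 y=19.337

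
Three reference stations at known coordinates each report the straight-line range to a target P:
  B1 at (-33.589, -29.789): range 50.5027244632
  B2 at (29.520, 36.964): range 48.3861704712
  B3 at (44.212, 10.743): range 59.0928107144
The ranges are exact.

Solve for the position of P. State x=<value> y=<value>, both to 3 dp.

x=-14.550 y=16.987

eq1: (x + 33.589)² + (y + 29.789)² = 50.5027244632²
eq2: (x − 29.520)² + (y − 36.964)² = 48.3861704712²
eq3: (x − 44.212)² + (y − 10.743)² = 59.0928107144²
eq2−eq1, eq2−eq3 (x²,y² cancel):
  -126.218·x − 133.506·y = -431.465939
  29.384·x − 52.442·y = -1318.393488
det = -126.218·-52.442 − -133.506·29.384 = 10542.064660
x = (-431.465939·-52.442 − -133.506·-1318.393488) / 10542.064660 = -14.549949
y = (-126.218·-1318.393488 − -431.465939·29.384) / 10542.064660 = 16.987487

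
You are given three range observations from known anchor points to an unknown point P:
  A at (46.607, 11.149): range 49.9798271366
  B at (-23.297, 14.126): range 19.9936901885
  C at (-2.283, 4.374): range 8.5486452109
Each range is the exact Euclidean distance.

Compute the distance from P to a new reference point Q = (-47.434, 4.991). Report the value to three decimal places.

44.786

eq1: (x − 46.607)² + (y − 11.149)² = 49.9798271366²
eq2: (x + 23.297)² + (y − 14.126)² = 19.9936901885²
eq3: (x + 2.283)² + (y − 4.374)² = 8.5486452109²
eq1−eq2, eq1−eq3 (x²,y² cancel):
  -139.808·x + 5.954·y = 544.016908
  -97.780·x − 13.550·y = 152.735101
det = -139.808·-13.550 − 5.954·-97.780 = 2476.580520
x = (544.016908·-13.550 − 5.954·152.735101) / 2476.580520 = -3.343648
y = (-139.808·152.735101 − 544.016908·-97.780) / 2476.580520 = 12.856592
|P − Q| = √((-3.343648 − -47.434)² + (12.856592 − 4.991)²) = 44.786456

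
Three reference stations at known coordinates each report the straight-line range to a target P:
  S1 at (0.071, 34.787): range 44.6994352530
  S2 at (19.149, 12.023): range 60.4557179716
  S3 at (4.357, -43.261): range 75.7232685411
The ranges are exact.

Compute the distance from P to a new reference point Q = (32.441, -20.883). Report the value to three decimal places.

82.849

eq1: (x − 0.071)² + (y − 34.787)² = 44.6994352530²
eq2: (x − 19.149)² + (y − 12.023)² = 60.4557179716²
eq3: (x − 4.357)² + (y + 43.261)² = 75.7232685411²
eq2−eq1, eq2−eq3 (x²,y² cancel):
  -38.156·x + 45.528·y = 2355.758004
  -29.584·x − 110.568·y = -699.858723
det = -38.156·-110.568 − 45.528·-29.584 = 5565.732960
x = (2355.758004·-110.568 − 45.528·-699.858723) / 5565.732960 = -41.074246
y = (-38.156·-699.858723 − 2355.758004·-29.584) / 5565.732960 = 17.319651
|P − Q| = √((-41.074246 − 32.441)² + (17.319651 − -20.883)²) = 82.848862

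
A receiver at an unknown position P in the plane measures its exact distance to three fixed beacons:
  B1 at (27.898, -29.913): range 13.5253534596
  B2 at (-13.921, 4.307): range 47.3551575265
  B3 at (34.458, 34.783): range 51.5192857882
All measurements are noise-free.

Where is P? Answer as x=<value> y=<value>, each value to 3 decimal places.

eq1: (x − 27.898)² + (y + 29.913)² = 13.5253534596²
eq2: (x + 13.921)² + (y − 4.307)² = 47.3551575265²
eq3: (x − 34.458)² + (y − 34.783)² = 51.5192857882²
eq3−eq1, eq3−eq2 (x²,y² cancel):
  -13.120·x − 129.392·y = 1747.176742
  -96.758·x − 60.952·y = -1773.140499
det = -13.120·-60.952 − -129.392·-96.758 = -11720.020896
x = (1747.176742·-60.952 − -129.392·-1773.140499) / -11720.020896 = 28.662416
y = (-13.120·-1773.140499 − 1747.176742·-96.758) / -11720.020896 = -16.409265

x=28.662 y=-16.409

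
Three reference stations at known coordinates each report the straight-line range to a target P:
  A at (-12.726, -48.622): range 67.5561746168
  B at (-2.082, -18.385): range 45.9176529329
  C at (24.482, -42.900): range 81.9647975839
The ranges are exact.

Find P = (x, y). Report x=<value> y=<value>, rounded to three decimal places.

x=-32.564 y=15.956

eq1: (x + 12.726)² + (y + 48.622)² = 67.5561746168²
eq2: (x + 2.082)² + (y + 18.385)² = 45.9176529329²
eq3: (x − 24.482)² + (y + 42.900)² = 81.9647975839²
eq1−eq2, eq1−eq3 (x²,y² cancel):
  21.288·x + 60.474·y = 271.698867
  74.416·x + 11.444·y = -2240.662950
det = 21.288·11.444 − 60.474·74.416 = -4256.613312
x = (271.698867·11.444 − 60.474·-2240.662950) / -4256.613312 = -32.563722
y = (21.288·-2240.662950 − 271.698867·74.416) / -4256.613312 = 15.955872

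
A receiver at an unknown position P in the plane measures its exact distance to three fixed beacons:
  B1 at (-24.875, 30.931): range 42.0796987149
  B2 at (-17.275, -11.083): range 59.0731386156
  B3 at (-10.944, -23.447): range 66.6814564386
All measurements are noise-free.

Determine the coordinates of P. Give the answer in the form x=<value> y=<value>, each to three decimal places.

x=16.732 y=37.220

eq1: (x + 24.875)² + (y − 30.931)² = 42.0796987149²
eq2: (x + 17.275)² + (y + 11.083)² = 59.0731386156²
eq3: (x + 10.944)² + (y + 23.447)² = 66.6814564386²
eq2−eq3, eq2−eq1 (x²,y² cancel):
  12.662·x − 24.728·y = -708.506496
  -15.200·x + 84.028·y = 2873.168534
det = 12.662·84.028 − -24.728·-15.200 = 688.096936
x = (-708.506496·84.028 − -24.728·2873.168534) / 688.096936 = 16.732130
y = (12.662·2873.168534 − -708.506496·-15.200) / 688.096936 = 37.219700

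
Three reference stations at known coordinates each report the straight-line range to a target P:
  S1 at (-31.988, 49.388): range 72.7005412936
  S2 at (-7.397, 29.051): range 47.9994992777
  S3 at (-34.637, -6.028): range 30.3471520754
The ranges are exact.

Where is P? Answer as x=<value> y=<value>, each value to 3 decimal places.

x=-7.178 y=-18.948

eq1: (x + 31.988)² + (y − 49.388)² = 72.7005412936²
eq2: (x + 7.397)² + (y − 29.051)² = 47.9994992777²
eq3: (x + 34.637)² + (y + 6.028)² = 30.3471520754²
eq1−eq2, eq1−eq3 (x²,y² cancel):
  49.182·x − 40.674·y = 417.686295
  -5.298·x − 110.832·y = 2138.070930
det = 49.182·-110.832 − -40.674·-5.298 = -5666.430276
x = (417.686295·-110.832 − -40.674·2138.070930) / -5666.430276 = -7.177515
y = (49.182·2138.070930 − 417.686295·-5.298) / -5666.430276 = -18.947997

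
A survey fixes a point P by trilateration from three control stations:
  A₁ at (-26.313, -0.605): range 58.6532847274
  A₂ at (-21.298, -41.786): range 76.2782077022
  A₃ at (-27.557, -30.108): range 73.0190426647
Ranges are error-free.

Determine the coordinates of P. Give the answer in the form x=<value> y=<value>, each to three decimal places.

x=30.419 y=14.282

eq1: (x + 26.313)² + (y + 0.605)² = 58.6532847274²
eq2: (x + 21.298)² + (y + 41.786)² = 76.2782077022²
eq3: (x + 27.557)² + (y + 30.108)² = 73.0190426647²
eq2−eq3, eq2−eq1 (x²,y² cancel):
  -12.518·x + 23.356·y = -47.210308
  -10.030·x + 82.362·y = 871.222555
det = -12.518·82.362 − 23.356·-10.030 = -796.746836
x = (-47.210308·82.362 − 23.356·871.222555) / -796.746836 = 30.419461
y = (-12.518·871.222555 − -47.210308·-10.030) / -796.746836 = 14.282433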